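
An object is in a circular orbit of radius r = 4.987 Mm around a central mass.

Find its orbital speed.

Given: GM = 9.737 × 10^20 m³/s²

Convert to SI: r = 4.987 Mm = 4.987e+06 m.
For a circular orbit, gravity supplies the centripetal force, so v = √(GM / r).
v = √(9.737e+20 / 4.987e+06) m/s ≈ 1.397e+07 m/s = 1.397e+04 km/s.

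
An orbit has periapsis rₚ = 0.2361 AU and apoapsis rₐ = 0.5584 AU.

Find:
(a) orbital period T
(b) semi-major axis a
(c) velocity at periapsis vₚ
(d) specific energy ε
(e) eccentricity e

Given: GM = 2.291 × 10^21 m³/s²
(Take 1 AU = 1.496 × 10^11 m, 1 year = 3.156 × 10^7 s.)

Convert to SI: rₚ = 0.2361 AU = 3.53206e+10 m; rₐ = 0.5584 AU = 8.35366e+10 m.
(a) With a = (rₚ + rₐ)/2 = 5.94286e+10 m, T = 2π √(a³/GM) = 2π √((5.94286e+10)³/2.291e+21) s ≈ 1.902e+06 s
(b) a = (rₚ + rₐ)/2 = (3.53206e+10 + 8.35366e+10)/2 ≈ 5.943e+10 m
(c) With a = (rₚ + rₐ)/2 = 5.94286e+10 m, vₚ = √(GM (2/rₚ − 1/a)) = √(2.291e+21 · (2/3.53206e+10 − 1/5.94286e+10)) m/s ≈ 3.02e+05 m/s
(d) With a = (rₚ + rₐ)/2 = 5.94286e+10 m, ε = −GM/(2a) = −2.291e+21/(2 · 5.94286e+10) J/kg ≈ -1.928e+10 J/kg
(e) e = (rₐ − rₚ)/(rₐ + rₚ) = (8.35366e+10 − 3.53206e+10)/(8.35366e+10 + 3.53206e+10) ≈ 0.4057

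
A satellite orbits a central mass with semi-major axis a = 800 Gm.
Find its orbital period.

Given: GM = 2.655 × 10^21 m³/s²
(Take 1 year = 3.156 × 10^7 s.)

Convert to SI: a = 800 Gm = 8e+11 m.
Kepler's third law: T = 2π √(a³ / GM).
Substituting a = 8e+11 m and GM = 2.655e+21 m³/s²:
T = 2π √((8e+11)³ / 2.655e+21) s
T ≈ 8.725e+07 s = 2.765 years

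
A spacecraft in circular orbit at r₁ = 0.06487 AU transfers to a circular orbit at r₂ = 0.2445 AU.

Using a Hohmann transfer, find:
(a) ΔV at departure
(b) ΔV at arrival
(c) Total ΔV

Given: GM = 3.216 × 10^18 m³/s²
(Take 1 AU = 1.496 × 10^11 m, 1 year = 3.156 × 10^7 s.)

Convert to SI: r₁ = 0.06487 AU = 9.70455e+09 m; r₂ = 0.2445 AU = 3.65772e+10 m.
Transfer semi-major axis: a_t = (r₁ + r₂)/2 = (9.70455e+09 + 3.65772e+10)/2 = 2.31409e+10 m.
Circular speeds: v₁ = √(GM/r₁) = 18204.1 m/s, v₂ = √(GM/r₂) = 9376.76 m/s.
Transfer speeds (vis-viva v² = GM(2/r − 1/a_t)): v₁ᵗ = 22886.8 m/s, v₂ᵗ = 6072.26 m/s.
(a) ΔV₁ = |v₁ᵗ − v₁| ≈ 4683 m/s = 0.9879 AU/year.
(b) ΔV₂ = |v₂ − v₂ᵗ| ≈ 3304 m/s = 0.6971 AU/year.
(c) ΔV_total = ΔV₁ + ΔV₂ ≈ 7987 m/s = 1.685 AU/year.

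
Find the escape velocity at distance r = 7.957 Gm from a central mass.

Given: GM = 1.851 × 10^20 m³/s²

Convert to SI: r = 7.957 Gm = 7.957e+09 m.
Escape velocity comes from setting total energy to zero: ½v² − GM/r = 0 ⇒ v_esc = √(2GM / r).
v_esc = √(2 · 1.851e+20 / 7.957e+09) m/s ≈ 2.157e+05 m/s = 215.7 km/s.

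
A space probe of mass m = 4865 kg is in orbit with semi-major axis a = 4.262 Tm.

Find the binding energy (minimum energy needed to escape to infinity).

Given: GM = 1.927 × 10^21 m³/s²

Convert to SI: a = 4.262 Tm = 4.262e+12 m.
Total orbital energy is E = −GMm/(2a); binding energy is E_bind = −E = GMm/(2a).
E_bind = 1.927e+21 · 4865 / (2 · 4.262e+12) J ≈ 1.1e+12 J = 1.1 TJ.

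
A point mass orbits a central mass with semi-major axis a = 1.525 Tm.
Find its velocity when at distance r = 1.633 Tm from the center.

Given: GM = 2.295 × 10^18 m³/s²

Convert to SI: a = 1.525 Tm = 1.525e+12 m; r = 1.633 Tm = 1.633e+12 m.
Vis-viva: v = √(GM · (2/r − 1/a)).
2/r − 1/a = 2/1.633e+12 − 1/1.525e+12 = 5.69002e-13 m⁻¹.
v = √(2.295e+18 · 5.69002e-13) m/s ≈ 1143 m/s = 1.143 km/s.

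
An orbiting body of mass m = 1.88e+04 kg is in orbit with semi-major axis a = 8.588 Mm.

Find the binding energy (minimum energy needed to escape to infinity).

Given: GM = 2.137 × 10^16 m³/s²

Convert to SI: a = 8.588 Mm = 8.588e+06 m.
Total orbital energy is E = −GMm/(2a); binding energy is E_bind = −E = GMm/(2a).
E_bind = 2.137e+16 · 1.88e+04 / (2 · 8.588e+06) J ≈ 2.339e+13 J = 23.39 TJ.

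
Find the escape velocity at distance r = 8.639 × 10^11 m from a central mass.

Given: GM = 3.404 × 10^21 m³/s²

Escape velocity comes from setting total energy to zero: ½v² − GM/r = 0 ⇒ v_esc = √(2GM / r).
v_esc = √(2 · 3.404e+21 / 8.639e+11) m/s ≈ 8.877e+04 m/s = 88.77 km/s.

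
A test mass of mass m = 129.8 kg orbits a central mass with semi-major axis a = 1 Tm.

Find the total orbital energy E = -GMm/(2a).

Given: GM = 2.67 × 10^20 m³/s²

Convert to SI: a = 1 Tm = 1e+12 m.
E = −GMm / (2a).
E = −2.67e+20 · 129.8 / (2 · 1e+12) J ≈ -1.733e+10 J = -17.33 GJ.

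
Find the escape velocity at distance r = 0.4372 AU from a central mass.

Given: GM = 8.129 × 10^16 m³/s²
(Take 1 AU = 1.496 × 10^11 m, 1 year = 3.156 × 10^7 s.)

Convert to SI: r = 0.4372 AU = 6.54051e+10 m.
Escape velocity comes from setting total energy to zero: ½v² − GM/r = 0 ⇒ v_esc = √(2GM / r).
v_esc = √(2 · 8.129e+16 / 6.54051e+10) m/s ≈ 1577 m/s = 0.3326 AU/year.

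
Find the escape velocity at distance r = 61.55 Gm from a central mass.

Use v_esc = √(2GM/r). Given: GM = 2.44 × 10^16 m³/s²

Convert to SI: r = 61.55 Gm = 6.155e+10 m.
Escape velocity comes from setting total energy to zero: ½v² − GM/r = 0 ⇒ v_esc = √(2GM / r).
v_esc = √(2 · 2.44e+16 / 6.155e+10) m/s ≈ 890.4 m/s = 890.4 m/s.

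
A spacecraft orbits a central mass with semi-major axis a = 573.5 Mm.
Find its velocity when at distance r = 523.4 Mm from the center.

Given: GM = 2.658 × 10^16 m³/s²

Convert to SI: a = 573.5 Mm = 5.735e+08 m; r = 523.4 Mm = 5.234e+08 m.
Vis-viva: v = √(GM · (2/r − 1/a)).
2/r − 1/a = 2/5.234e+08 − 1/5.735e+08 = 2.07749e-09 m⁻¹.
v = √(2.658e+16 · 2.07749e-09) m/s ≈ 7431 m/s = 7.431 km/s.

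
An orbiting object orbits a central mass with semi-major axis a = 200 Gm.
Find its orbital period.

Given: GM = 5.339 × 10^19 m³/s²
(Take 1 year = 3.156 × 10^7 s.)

Convert to SI: a = 200 Gm = 2e+11 m.
Kepler's third law: T = 2π √(a³ / GM).
Substituting a = 2e+11 m and GM = 5.339e+19 m³/s²:
T = 2π √((2e+11)³ / 5.339e+19) s
T ≈ 7.691e+07 s = 2.437 years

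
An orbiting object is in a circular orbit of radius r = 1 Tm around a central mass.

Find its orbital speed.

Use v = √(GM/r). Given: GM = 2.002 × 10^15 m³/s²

Convert to SI: r = 1 Tm = 1e+12 m.
For a circular orbit, gravity supplies the centripetal force, so v = √(GM / r).
v = √(2.002e+15 / 1e+12) m/s ≈ 44.74 m/s = 44.74 m/s.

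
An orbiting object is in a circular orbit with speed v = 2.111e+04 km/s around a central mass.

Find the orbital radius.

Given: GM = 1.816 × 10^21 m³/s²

Convert to SI: v = 2.111e+04 km/s = 2.111e+07 m/s.
For a circular orbit, v² = GM / r, so r = GM / v².
r = 1.816e+21 / (2.111e+07)² m ≈ 4.075e+06 m = 4.075 × 10^6 m.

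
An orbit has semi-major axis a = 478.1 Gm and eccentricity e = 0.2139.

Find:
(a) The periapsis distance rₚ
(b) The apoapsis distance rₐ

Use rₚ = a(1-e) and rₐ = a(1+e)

Convert to SI: a = 478.1 Gm = 4.781e+11 m.
(a) rₚ = a(1 − e) = 4.781e+11 · (1 − 0.2139) = 4.781e+11 · 0.7861 ≈ 3.758e+11 m = 375.8 Gm.
(b) rₐ = a(1 + e) = 4.781e+11 · (1 + 0.2139) = 4.781e+11 · 1.2139 ≈ 5.804e+11 m = 580.4 Gm.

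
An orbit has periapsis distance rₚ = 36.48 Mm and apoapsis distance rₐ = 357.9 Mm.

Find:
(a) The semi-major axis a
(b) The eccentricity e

Convert to SI: rₚ = 36.48 Mm = 3.648e+07 m; rₐ = 357.9 Mm = 3.579e+08 m.
(a) a = (rₚ + rₐ) / 2 = (3.648e+07 + 3.579e+08) / 2 ≈ 1.972e+08 m = 197.2 Mm.
(b) e = (rₐ − rₚ) / (rₐ + rₚ) = (3.579e+08 − 3.648e+07) / (3.579e+08 + 3.648e+07) ≈ 0.815.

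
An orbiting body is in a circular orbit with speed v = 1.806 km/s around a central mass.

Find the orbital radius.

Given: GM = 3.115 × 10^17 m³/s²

Convert to SI: v = 1.806 km/s = 1806 m/s.
For a circular orbit, v² = GM / r, so r = GM / v².
r = 3.115e+17 / (1806)² m ≈ 9.55e+10 m = 9.55 × 10^10 m.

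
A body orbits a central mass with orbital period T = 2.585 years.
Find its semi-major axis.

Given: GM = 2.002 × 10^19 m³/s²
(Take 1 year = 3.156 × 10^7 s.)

Convert to SI: T = 2.585 years = 8.15826e+07 s.
Invert Kepler's third law: a = (GM · T² / (4π²))^(1/3).
Substituting T = 8.15826e+07 s and GM = 2.002e+19 m³/s²:
a = (2.002e+19 · (8.15826e+07)² / (4π²))^(1/3) m
a ≈ 1.5e+11 m = 150 Gm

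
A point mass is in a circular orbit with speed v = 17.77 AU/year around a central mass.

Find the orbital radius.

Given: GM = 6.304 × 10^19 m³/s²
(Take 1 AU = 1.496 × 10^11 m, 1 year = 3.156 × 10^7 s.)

Convert to SI: v = 17.77 AU/year = 84233 m/s.
For a circular orbit, v² = GM / r, so r = GM / v².
r = 6.304e+19 / (84233)² m ≈ 8.885e+09 m = 0.05939 AU.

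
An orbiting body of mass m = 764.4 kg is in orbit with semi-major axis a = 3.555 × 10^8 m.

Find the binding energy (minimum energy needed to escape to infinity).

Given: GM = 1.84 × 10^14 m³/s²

Total orbital energy is E = −GMm/(2a); binding energy is E_bind = −E = GMm/(2a).
E_bind = 1.84e+14 · 764.4 / (2 · 3.555e+08) J ≈ 1.978e+08 J = 197.8 MJ.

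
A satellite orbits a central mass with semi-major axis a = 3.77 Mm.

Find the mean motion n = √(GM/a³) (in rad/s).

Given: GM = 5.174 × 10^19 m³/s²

Convert to SI: a = 3.77 Mm = 3.77e+06 m.
n = √(GM / a³).
n = √(5.174e+19 / (3.77e+06)³) rad/s ≈ 0.9827 rad/s.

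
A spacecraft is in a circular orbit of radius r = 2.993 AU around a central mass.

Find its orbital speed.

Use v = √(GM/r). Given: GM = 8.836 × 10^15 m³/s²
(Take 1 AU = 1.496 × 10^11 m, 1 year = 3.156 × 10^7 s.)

Convert to SI: r = 2.993 AU = 4.47753e+11 m.
For a circular orbit, gravity supplies the centripetal force, so v = √(GM / r).
v = √(8.836e+15 / 4.47753e+11) m/s ≈ 140.5 m/s = 0.02964 AU/year.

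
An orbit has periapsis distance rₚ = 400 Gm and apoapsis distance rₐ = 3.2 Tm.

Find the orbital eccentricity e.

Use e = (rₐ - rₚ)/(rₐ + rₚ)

Convert to SI: rₚ = 400 Gm = 4e+11 m; rₐ = 3.2 Tm = 3.2e+12 m.
e = (rₐ − rₚ) / (rₐ + rₚ).
e = (3.2e+12 − 4e+11) / (3.2e+12 + 4e+11) = 2.8e+12 / 3.6e+12 ≈ 0.7778.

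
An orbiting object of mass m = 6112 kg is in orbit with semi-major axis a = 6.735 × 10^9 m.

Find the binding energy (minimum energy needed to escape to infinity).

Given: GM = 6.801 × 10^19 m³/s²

Total orbital energy is E = −GMm/(2a); binding energy is E_bind = −E = GMm/(2a).
E_bind = 6.801e+19 · 6112 / (2 · 6.735e+09) J ≈ 3.086e+13 J = 30.86 TJ.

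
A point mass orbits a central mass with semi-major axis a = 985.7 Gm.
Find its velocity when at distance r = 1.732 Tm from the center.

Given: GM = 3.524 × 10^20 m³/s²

Convert to SI: a = 985.7 Gm = 9.857e+11 m; r = 1.732 Tm = 1.732e+12 m.
Vis-viva: v = √(GM · (2/r − 1/a)).
2/r − 1/a = 2/1.732e+12 − 1/9.857e+11 = 1.40227e-13 m⁻¹.
v = √(3.524e+20 · 1.40227e-13) m/s ≈ 7030 m/s = 7.03 km/s.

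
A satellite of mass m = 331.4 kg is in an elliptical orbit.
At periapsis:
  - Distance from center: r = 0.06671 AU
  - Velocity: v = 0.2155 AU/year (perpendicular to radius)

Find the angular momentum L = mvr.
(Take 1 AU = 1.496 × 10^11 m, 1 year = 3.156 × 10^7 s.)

Convert to SI: r = 0.06671 AU = 9.97982e+09 m; v = 0.2155 AU/year = 1021.51 m/s.
Since v is perpendicular to r, L = m · v · r.
L = 331.4 · 1021.51 · 9.97982e+09 kg·m²/s ≈ 3.378e+15 kg·m²/s.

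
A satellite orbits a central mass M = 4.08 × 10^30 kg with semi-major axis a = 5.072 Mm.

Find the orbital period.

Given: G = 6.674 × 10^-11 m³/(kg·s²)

Convert to SI: a = 5.072 Mm = 5.072e+06 m.
GM = G · M = 6.674e-11 · 4.08e+30 = 2.72299e+20 m³/s².
Kepler's third law: T = 2π √(a³ / GM).
Substituting a = 5.072e+06 m and GM = 2.72299e+20 m³/s²:
T = 2π √((5.072e+06)³ / 2.72299e+20) s
T ≈ 4.349 s = 4.349 seconds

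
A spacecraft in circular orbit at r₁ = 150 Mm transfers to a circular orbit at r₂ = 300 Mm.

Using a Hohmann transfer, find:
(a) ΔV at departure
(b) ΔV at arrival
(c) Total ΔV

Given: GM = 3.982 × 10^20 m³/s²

Convert to SI: r₁ = 150 Mm = 1.5e+08 m; r₂ = 300 Mm = 3e+08 m.
Transfer semi-major axis: a_t = (r₁ + r₂)/2 = (1.5e+08 + 3e+08)/2 = 2.25e+08 m.
Circular speeds: v₁ = √(GM/r₁) = 1.62931e+06 m/s, v₂ = √(GM/r₂) = 1.1521e+06 m/s.
Transfer speeds (vis-viva v² = GM(2/r − 1/a_t)): v₁ᵗ = 1.88137e+06 m/s, v₂ᵗ = 940685 m/s.
(a) ΔV₁ = |v₁ᵗ − v₁| ≈ 2.521e+05 m/s = 252.1 km/s.
(b) ΔV₂ = |v₂ − v₂ᵗ| ≈ 2.114e+05 m/s = 211.4 km/s.
(c) ΔV_total = ΔV₁ + ΔV₂ ≈ 4.635e+05 m/s = 463.5 km/s.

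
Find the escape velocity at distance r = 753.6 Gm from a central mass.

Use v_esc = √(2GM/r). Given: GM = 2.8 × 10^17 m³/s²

Convert to SI: r = 753.6 Gm = 7.536e+11 m.
Escape velocity comes from setting total energy to zero: ½v² − GM/r = 0 ⇒ v_esc = √(2GM / r).
v_esc = √(2 · 2.8e+17 / 7.536e+11) m/s ≈ 862 m/s = 862 m/s.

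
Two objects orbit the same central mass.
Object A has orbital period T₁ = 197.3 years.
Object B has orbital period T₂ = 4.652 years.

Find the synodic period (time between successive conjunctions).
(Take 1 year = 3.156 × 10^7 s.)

Convert to SI: T₁ = 197.3 years = 6.22679e+09 s; T₂ = 4.652 years = 1.46817e+08 s.
T_syn = |T₁ · T₂ / (T₁ − T₂)|.
T_syn = |6.22679e+09 · 1.46817e+08 / (6.22679e+09 − 1.46817e+08)| s ≈ 1.504e+08 s = 4.764 years.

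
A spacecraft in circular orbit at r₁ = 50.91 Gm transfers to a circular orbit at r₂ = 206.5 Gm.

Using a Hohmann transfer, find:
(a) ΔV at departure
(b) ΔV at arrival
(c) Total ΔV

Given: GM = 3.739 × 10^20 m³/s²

Convert to SI: r₁ = 50.91 Gm = 5.091e+10 m; r₂ = 206.5 Gm = 2.065e+11 m.
Transfer semi-major axis: a_t = (r₁ + r₂)/2 = (5.091e+10 + 2.065e+11)/2 = 1.28705e+11 m.
Circular speeds: v₁ = √(GM/r₁) = 85699.1 m/s, v₂ = √(GM/r₂) = 42551.8 m/s.
Transfer speeds (vis-viva v² = GM(2/r − 1/a_t)): v₁ᵗ = 108552 m/s, v₂ᵗ = 26762.2 m/s.
(a) ΔV₁ = |v₁ᵗ − v₁| ≈ 2.285e+04 m/s = 22.85 km/s.
(b) ΔV₂ = |v₂ − v₂ᵗ| ≈ 1.579e+04 m/s = 15.79 km/s.
(c) ΔV_total = ΔV₁ + ΔV₂ ≈ 3.864e+04 m/s = 38.64 km/s.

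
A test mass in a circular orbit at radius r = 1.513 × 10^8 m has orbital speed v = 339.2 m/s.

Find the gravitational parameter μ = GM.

For a circular orbit v² = GM/r, so GM = v² · r.
GM = (339.2)² · 1.513e+08 m³/s² ≈ 1.741e+13 m³/s² = 1.741 × 10^13 m³/s².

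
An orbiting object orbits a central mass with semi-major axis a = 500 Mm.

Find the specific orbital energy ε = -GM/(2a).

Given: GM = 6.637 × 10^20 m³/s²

Convert to SI: a = 500 Mm = 5e+08 m.
ε = −GM / (2a).
ε = −6.637e+20 / (2 · 5e+08) J/kg ≈ -6.637e+11 J/kg = -663.7 GJ/kg.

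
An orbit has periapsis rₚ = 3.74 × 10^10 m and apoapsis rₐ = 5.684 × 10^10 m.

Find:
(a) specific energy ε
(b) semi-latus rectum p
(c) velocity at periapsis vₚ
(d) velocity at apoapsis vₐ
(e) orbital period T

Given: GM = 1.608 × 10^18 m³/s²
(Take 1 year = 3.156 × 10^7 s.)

(a) With a = (rₚ + rₐ)/2 = 4.712e+10 m, ε = −GM/(2a) = −1.608e+18/(2 · 4.712e+10) J/kg ≈ -1.706e+07 J/kg
(b) From a = (rₚ + rₐ)/2 = 4.712e+10 m and e = (rₐ − rₚ)/(rₐ + rₚ) = 0.206282, p = a(1 − e²) = 4.712e+10 · (1 − (0.206282)²) ≈ 4.511e+10 m
(c) With a = (rₚ + rₐ)/2 = 4.712e+10 m, vₚ = √(GM (2/rₚ − 1/a)) = √(1.608e+18 · (2/3.74e+10 − 1/4.712e+10)) m/s ≈ 7202 m/s
(d) With a = (rₚ + rₐ)/2 = 4.712e+10 m, vₐ = √(GM (2/rₐ − 1/a)) = √(1.608e+18 · (2/5.684e+10 − 1/4.712e+10)) m/s ≈ 4739 m/s
(e) With a = (rₚ + rₐ)/2 = 4.712e+10 m, T = 2π √(a³/GM) = 2π √((4.712e+10)³/1.608e+18) s ≈ 5.068e+07 s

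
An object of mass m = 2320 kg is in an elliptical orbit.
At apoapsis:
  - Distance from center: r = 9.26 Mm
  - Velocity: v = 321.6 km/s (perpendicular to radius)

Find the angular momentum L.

Convert to SI: r = 9.26 Mm = 9.26e+06 m; v = 321.6 km/s = 321600 m/s.
Since v is perpendicular to r, L = m · v · r.
L = 2320 · 321600 · 9.26e+06 kg·m²/s ≈ 6.909e+15 kg·m²/s.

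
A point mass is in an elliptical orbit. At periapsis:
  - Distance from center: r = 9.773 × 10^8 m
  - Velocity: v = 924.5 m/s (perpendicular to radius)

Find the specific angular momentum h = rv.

With v perpendicular to r, h = r · v.
h = 9.773e+08 · 924.5 m²/s ≈ 9.035e+11 m²/s.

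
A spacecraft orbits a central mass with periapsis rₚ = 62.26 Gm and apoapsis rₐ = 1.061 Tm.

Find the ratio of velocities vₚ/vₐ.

Convert to SI: rₚ = 62.26 Gm = 6.226e+10 m; rₐ = 1.061 Tm = 1.061e+12 m.
Conservation of angular momentum gives rₚvₚ = rₐvₐ, so vₚ/vₐ = rₐ/rₚ.
vₚ/vₐ = 1.061e+12 / 6.226e+10 ≈ 17.04.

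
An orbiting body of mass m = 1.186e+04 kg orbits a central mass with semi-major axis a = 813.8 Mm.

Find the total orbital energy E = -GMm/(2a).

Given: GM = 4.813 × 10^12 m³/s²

Convert to SI: a = 813.8 Mm = 8.138e+08 m.
E = −GMm / (2a).
E = −4.813e+12 · 1.186e+04 / (2 · 8.138e+08) J ≈ -3.507e+07 J = -35.07 MJ.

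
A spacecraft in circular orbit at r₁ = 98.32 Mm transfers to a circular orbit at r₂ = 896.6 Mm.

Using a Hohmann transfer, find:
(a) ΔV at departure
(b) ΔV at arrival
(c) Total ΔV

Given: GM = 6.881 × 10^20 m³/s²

Convert to SI: r₁ = 98.32 Mm = 9.832e+07 m; r₂ = 896.6 Mm = 8.966e+08 m.
Transfer semi-major axis: a_t = (r₁ + r₂)/2 = (9.832e+07 + 8.966e+08)/2 = 4.9746e+08 m.
Circular speeds: v₁ = √(GM/r₁) = 2.64548e+06 m/s, v₂ = √(GM/r₂) = 876045 m/s.
Transfer speeds (vis-viva v² = GM(2/r − 1/a_t)): v₁ᵗ = 3.55161e+06 m/s, v₂ᵗ = 389465 m/s.
(a) ΔV₁ = |v₁ᵗ − v₁| ≈ 9.061e+05 m/s = 906.1 km/s.
(b) ΔV₂ = |v₂ − v₂ᵗ| ≈ 4.866e+05 m/s = 486.6 km/s.
(c) ΔV_total = ΔV₁ + ΔV₂ ≈ 1.393e+06 m/s = 1393 km/s.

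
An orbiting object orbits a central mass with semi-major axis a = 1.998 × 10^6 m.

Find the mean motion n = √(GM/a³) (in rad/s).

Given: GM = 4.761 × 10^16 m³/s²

n = √(GM / a³).
n = √(4.761e+16 / (1.998e+06)³) rad/s ≈ 0.07726 rad/s.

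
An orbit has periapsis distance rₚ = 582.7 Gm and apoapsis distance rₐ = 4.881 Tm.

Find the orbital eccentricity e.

Convert to SI: rₚ = 582.7 Gm = 5.827e+11 m; rₐ = 4.881 Tm = 4.881e+12 m.
e = (rₐ − rₚ) / (rₐ + rₚ).
e = (4.881e+12 − 5.827e+11) / (4.881e+12 + 5.827e+11) = 4.2983e+12 / 5.4637e+12 ≈ 0.7867.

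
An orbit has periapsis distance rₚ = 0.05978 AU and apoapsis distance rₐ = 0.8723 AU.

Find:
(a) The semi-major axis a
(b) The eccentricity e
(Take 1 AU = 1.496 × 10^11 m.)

Convert to SI: rₚ = 0.05978 AU = 8.94309e+09 m; rₐ = 0.8723 AU = 1.30496e+11 m.
(a) a = (rₚ + rₐ) / 2 = (8.94309e+09 + 1.30496e+11) / 2 ≈ 6.972e+10 m = 0.466 AU.
(b) e = (rₐ − rₚ) / (rₐ + rₚ) = (1.30496e+11 − 8.94309e+09) / (1.30496e+11 + 8.94309e+09) ≈ 0.8717.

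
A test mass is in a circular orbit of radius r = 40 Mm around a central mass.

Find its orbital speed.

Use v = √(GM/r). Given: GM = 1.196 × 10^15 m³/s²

Convert to SI: r = 40 Mm = 4e+07 m.
For a circular orbit, gravity supplies the centripetal force, so v = √(GM / r).
v = √(1.196e+15 / 4e+07) m/s ≈ 5468 m/s = 5.468 km/s.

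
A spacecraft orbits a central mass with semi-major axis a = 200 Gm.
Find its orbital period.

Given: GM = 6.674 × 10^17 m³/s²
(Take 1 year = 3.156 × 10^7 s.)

Convert to SI: a = 200 Gm = 2e+11 m.
Kepler's third law: T = 2π √(a³ / GM).
Substituting a = 2e+11 m and GM = 6.674e+17 m³/s²:
T = 2π √((2e+11)³ / 6.674e+17) s
T ≈ 6.879e+08 s = 21.8 years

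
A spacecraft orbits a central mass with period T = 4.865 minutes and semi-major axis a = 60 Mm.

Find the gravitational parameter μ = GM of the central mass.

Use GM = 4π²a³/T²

Convert to SI: T = 4.865 minutes = 291.9 s; a = 60 Mm = 6e+07 m.
GM = 4π² · a³ / T².
GM = 4π² · (6e+07)³ / (291.9)² m³/s² ≈ 1.001e+20 m³/s² = 1.001 × 10^20 m³/s².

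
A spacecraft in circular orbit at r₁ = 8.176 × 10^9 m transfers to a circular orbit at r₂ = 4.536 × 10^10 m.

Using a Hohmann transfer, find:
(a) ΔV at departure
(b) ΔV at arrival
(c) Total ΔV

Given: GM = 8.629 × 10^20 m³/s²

Transfer semi-major axis: a_t = (r₁ + r₂)/2 = (8.176e+09 + 4.536e+10)/2 = 2.6768e+10 m.
Circular speeds: v₁ = √(GM/r₁) = 324870 m/s, v₂ = √(GM/r₂) = 137925 m/s.
Transfer speeds (vis-viva v² = GM(2/r − 1/a_t)): v₁ᵗ = 422901 m/s, v₂ᵗ = 76226.5 m/s.
(a) ΔV₁ = |v₁ᵗ − v₁| ≈ 9.803e+04 m/s = 98.03 km/s.
(b) ΔV₂ = |v₂ − v₂ᵗ| ≈ 6.17e+04 m/s = 61.7 km/s.
(c) ΔV_total = ΔV₁ + ΔV₂ ≈ 1.597e+05 m/s = 159.7 km/s.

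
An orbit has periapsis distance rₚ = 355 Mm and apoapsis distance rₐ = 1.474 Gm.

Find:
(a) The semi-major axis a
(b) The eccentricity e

Convert to SI: rₚ = 355 Mm = 3.55e+08 m; rₐ = 1.474 Gm = 1.474e+09 m.
(a) a = (rₚ + rₐ) / 2 = (3.55e+08 + 1.474e+09) / 2 ≈ 9.145e+08 m = 914.5 Mm.
(b) e = (rₐ − rₚ) / (rₐ + rₚ) = (1.474e+09 − 3.55e+08) / (1.474e+09 + 3.55e+08) ≈ 0.6118.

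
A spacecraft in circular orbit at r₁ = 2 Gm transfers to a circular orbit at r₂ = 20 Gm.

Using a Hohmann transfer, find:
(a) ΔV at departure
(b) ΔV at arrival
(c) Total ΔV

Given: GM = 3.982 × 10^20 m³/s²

Convert to SI: r₁ = 2 Gm = 2e+09 m; r₂ = 20 Gm = 2e+10 m.
Transfer semi-major axis: a_t = (r₁ + r₂)/2 = (2e+09 + 2e+10)/2 = 1.1e+10 m.
Circular speeds: v₁ = √(GM/r₁) = 446206 m/s, v₂ = √(GM/r₂) = 141103 m/s.
Transfer speeds (vis-viva v² = GM(2/r − 1/a_t)): v₁ᵗ = 601664 m/s, v₂ᵗ = 60166.4 m/s.
(a) ΔV₁ = |v₁ᵗ − v₁| ≈ 1.555e+05 m/s = 155.5 km/s.
(b) ΔV₂ = |v₂ − v₂ᵗ| ≈ 8.094e+04 m/s = 80.94 km/s.
(c) ΔV_total = ΔV₁ + ΔV₂ ≈ 2.364e+05 m/s = 236.4 km/s.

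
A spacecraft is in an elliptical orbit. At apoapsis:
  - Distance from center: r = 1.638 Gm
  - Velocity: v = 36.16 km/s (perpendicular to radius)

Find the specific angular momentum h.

Convert to SI: r = 1.638 Gm = 1.638e+09 m; v = 36.16 km/s = 36160 m/s.
With v perpendicular to r, h = r · v.
h = 1.638e+09 · 36160 m²/s ≈ 5.923e+13 m²/s.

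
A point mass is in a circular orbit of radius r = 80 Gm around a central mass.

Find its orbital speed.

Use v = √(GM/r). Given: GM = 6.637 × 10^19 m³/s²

Convert to SI: r = 80 Gm = 8e+10 m.
For a circular orbit, gravity supplies the centripetal force, so v = √(GM / r).
v = √(6.637e+19 / 8e+10) m/s ≈ 2.88e+04 m/s = 28.8 km/s.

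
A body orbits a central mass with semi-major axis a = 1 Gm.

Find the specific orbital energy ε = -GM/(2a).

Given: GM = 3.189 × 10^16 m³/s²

Convert to SI: a = 1 Gm = 1e+09 m.
ε = −GM / (2a).
ε = −3.189e+16 / (2 · 1e+09) J/kg ≈ -1.594e+07 J/kg = -15.95 MJ/kg.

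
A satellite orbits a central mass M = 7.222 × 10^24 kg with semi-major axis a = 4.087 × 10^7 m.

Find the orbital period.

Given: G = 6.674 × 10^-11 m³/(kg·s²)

GM = G · M = 6.674e-11 · 7.222e+24 = 4.81996e+14 m³/s².
Kepler's third law: T = 2π √(a³ / GM).
Substituting a = 4.087e+07 m and GM = 4.81996e+14 m³/s²:
T = 2π √((4.087e+07)³ / 4.81996e+14) s
T ≈ 7.478e+04 s = 20.77 hours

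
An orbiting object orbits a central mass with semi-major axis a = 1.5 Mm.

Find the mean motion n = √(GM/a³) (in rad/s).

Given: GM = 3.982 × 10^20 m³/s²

Convert to SI: a = 1.5 Mm = 1.5e+06 m.
n = √(GM / a³).
n = √(3.982e+20 / (1.5e+06)³) rad/s ≈ 10.86 rad/s.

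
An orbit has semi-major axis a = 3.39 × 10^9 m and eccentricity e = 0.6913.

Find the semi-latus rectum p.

p = a (1 − e²).
p = 3.39e+09 · (1 − (0.6913)²) = 3.39e+09 · 0.522104 ≈ 1.77e+09 m = 1.77 × 10^9 m.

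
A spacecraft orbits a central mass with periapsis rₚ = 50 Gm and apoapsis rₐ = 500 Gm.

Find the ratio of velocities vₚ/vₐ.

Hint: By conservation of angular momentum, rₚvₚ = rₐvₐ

Convert to SI: rₚ = 50 Gm = 5e+10 m; rₐ = 500 Gm = 5e+11 m.
Conservation of angular momentum gives rₚvₚ = rₐvₐ, so vₚ/vₐ = rₐ/rₚ.
vₚ/vₐ = 5e+11 / 5e+10 ≈ 10.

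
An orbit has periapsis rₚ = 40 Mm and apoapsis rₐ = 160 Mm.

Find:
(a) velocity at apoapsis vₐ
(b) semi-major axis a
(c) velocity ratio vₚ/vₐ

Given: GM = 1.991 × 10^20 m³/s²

Convert to SI: rₚ = 40 Mm = 4e+07 m; rₐ = 160 Mm = 1.6e+08 m.
(a) With a = (rₚ + rₐ)/2 = 1e+08 m, vₐ = √(GM (2/rₐ − 1/a)) = √(1.991e+20 · (2/1.6e+08 − 1/1e+08)) m/s ≈ 7.055e+05 m/s
(b) a = (rₚ + rₐ)/2 = (4e+07 + 1.6e+08)/2 ≈ 1e+08 m
(c) Conservation of angular momentum (rₚvₚ = rₐvₐ) gives vₚ/vₐ = rₐ/rₚ = 1.6e+08/4e+07 ≈ 4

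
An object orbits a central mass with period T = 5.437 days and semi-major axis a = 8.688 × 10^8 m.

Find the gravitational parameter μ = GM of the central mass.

Convert to SI: T = 5.437 days = 469757 s.
GM = 4π² · a³ / T².
GM = 4π² · (8.688e+08)³ / (469757)² m³/s² ≈ 1.173e+17 m³/s² = 1.173 × 10^17 m³/s².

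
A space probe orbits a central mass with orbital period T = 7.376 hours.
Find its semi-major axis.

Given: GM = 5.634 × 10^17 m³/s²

Convert to SI: T = 7.376 hours = 26553.6 s.
Invert Kepler's third law: a = (GM · T² / (4π²))^(1/3).
Substituting T = 26553.6 s and GM = 5.634e+17 m³/s²:
a = (5.634e+17 · (26553.6)² / (4π²))^(1/3) m
a ≈ 2.159e+08 m = 215.9 Mm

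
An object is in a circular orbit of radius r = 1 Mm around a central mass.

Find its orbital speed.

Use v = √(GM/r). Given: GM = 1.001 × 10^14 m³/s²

Convert to SI: r = 1 Mm = 1e+06 m.
For a circular orbit, gravity supplies the centripetal force, so v = √(GM / r).
v = √(1.001e+14 / 1e+06) m/s ≈ 1e+04 m/s = 10 km/s.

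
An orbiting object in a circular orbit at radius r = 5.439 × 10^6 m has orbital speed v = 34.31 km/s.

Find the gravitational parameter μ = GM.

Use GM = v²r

Convert to SI: v = 34.31 km/s = 34310 m/s.
For a circular orbit v² = GM/r, so GM = v² · r.
GM = (34310)² · 5.439e+06 m³/s² ≈ 6.403e+15 m³/s² = 6.403 × 10^15 m³/s².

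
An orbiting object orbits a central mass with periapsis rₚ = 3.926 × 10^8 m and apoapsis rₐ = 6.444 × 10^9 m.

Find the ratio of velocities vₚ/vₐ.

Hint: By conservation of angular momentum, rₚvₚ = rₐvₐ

Conservation of angular momentum gives rₚvₚ = rₐvₐ, so vₚ/vₐ = rₐ/rₚ.
vₚ/vₐ = 6.444e+09 / 3.926e+08 ≈ 16.41.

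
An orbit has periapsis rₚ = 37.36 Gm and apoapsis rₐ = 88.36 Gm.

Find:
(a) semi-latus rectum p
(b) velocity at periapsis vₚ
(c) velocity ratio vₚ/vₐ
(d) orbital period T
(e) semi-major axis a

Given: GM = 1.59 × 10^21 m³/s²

Convert to SI: rₚ = 37.36 Gm = 3.736e+10 m; rₐ = 88.36 Gm = 8.836e+10 m.
(a) From a = (rₚ + rₐ)/2 = 6.286e+10 m and e = (rₐ − rₚ)/(rₐ + rₚ) = 0.405663, p = a(1 − e²) = 6.286e+10 · (1 − (0.405663)²) ≈ 5.252e+10 m
(b) With a = (rₚ + rₐ)/2 = 6.286e+10 m, vₚ = √(GM (2/rₚ − 1/a)) = √(1.59e+21 · (2/3.736e+10 − 1/6.286e+10)) m/s ≈ 2.446e+05 m/s
(c) Conservation of angular momentum (rₚvₚ = rₐvₐ) gives vₚ/vₐ = rₐ/rₚ = 8.836e+10/3.736e+10 ≈ 2.365
(d) With a = (rₚ + rₐ)/2 = 6.286e+10 m, T = 2π √(a³/GM) = 2π √((6.286e+10)³/1.59e+21) s ≈ 2.483e+06 s
(e) a = (rₚ + rₐ)/2 = (3.736e+10 + 8.836e+10)/2 ≈ 6.286e+10 m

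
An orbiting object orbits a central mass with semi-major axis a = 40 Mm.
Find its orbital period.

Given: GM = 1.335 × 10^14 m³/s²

Convert to SI: a = 40 Mm = 4e+07 m.
Kepler's third law: T = 2π √(a³ / GM).
Substituting a = 4e+07 m and GM = 1.335e+14 m³/s²:
T = 2π √((4e+07)³ / 1.335e+14) s
T ≈ 1.376e+05 s = 1.592 days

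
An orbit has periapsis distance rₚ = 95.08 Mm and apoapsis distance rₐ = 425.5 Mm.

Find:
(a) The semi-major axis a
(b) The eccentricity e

Convert to SI: rₚ = 95.08 Mm = 9.508e+07 m; rₐ = 425.5 Mm = 4.255e+08 m.
(a) a = (rₚ + rₐ) / 2 = (9.508e+07 + 4.255e+08) / 2 ≈ 2.603e+08 m = 260.3 Mm.
(b) e = (rₐ − rₚ) / (rₐ + rₚ) = (4.255e+08 − 9.508e+07) / (4.255e+08 + 9.508e+07) ≈ 0.6347.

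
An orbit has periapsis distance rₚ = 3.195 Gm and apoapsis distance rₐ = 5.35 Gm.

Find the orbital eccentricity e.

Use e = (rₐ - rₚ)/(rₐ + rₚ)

Convert to SI: rₚ = 3.195 Gm = 3.195e+09 m; rₐ = 5.35 Gm = 5.35e+09 m.
e = (rₐ − rₚ) / (rₐ + rₚ).
e = (5.35e+09 − 3.195e+09) / (5.35e+09 + 3.195e+09) = 2.155e+09 / 8.545e+09 ≈ 0.2522.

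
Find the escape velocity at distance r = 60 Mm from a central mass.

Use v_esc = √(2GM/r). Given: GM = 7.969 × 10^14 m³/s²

Convert to SI: r = 60 Mm = 6e+07 m.
Escape velocity comes from setting total energy to zero: ½v² − GM/r = 0 ⇒ v_esc = √(2GM / r).
v_esc = √(2 · 7.969e+14 / 6e+07) m/s ≈ 5154 m/s = 5.154 km/s.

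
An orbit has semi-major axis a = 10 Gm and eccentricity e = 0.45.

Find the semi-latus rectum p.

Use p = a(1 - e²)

Convert to SI: a = 10 Gm = 1e+10 m.
p = a (1 − e²).
p = 1e+10 · (1 − (0.45)²) = 1e+10 · 0.7975 ≈ 7.975e+09 m = 7.975 Gm.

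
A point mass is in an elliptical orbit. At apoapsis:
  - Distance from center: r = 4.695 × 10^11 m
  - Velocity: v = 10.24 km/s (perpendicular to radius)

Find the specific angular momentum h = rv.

Convert to SI: v = 10.24 km/s = 10240 m/s.
With v perpendicular to r, h = r · v.
h = 4.695e+11 · 10240 m²/s ≈ 4.808e+15 m²/s.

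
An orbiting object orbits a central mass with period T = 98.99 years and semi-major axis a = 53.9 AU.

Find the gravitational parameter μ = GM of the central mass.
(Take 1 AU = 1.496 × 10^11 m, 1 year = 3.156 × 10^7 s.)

Convert to SI: T = 98.99 years = 3.12412e+09 s; a = 53.9 AU = 8.06344e+12 m.
GM = 4π² · a³ / T².
GM = 4π² · (8.06344e+12)³ / (3.12412e+09)² m³/s² ≈ 2.121e+21 m³/s² = 2.121 × 10^21 m³/s².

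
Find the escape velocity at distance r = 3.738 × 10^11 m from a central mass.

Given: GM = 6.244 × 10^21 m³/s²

Escape velocity comes from setting total energy to zero: ½v² − GM/r = 0 ⇒ v_esc = √(2GM / r).
v_esc = √(2 · 6.244e+21 / 3.738e+11) m/s ≈ 1.828e+05 m/s = 182.8 km/s.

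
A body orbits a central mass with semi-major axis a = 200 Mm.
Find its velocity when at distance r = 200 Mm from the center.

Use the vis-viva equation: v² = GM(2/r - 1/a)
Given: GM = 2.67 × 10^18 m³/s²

Convert to SI: a = 200 Mm = 2e+08 m; r = 200 Mm = 2e+08 m.
Vis-viva: v = √(GM · (2/r − 1/a)).
2/r − 1/a = 2/2e+08 − 1/2e+08 = 5e-09 m⁻¹.
v = √(2.67e+18 · 5e-09) m/s ≈ 1.155e+05 m/s = 115.5 km/s.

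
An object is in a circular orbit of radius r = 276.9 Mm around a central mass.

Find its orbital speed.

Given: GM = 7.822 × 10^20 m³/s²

Convert to SI: r = 276.9 Mm = 2.769e+08 m.
For a circular orbit, gravity supplies the centripetal force, so v = √(GM / r).
v = √(7.822e+20 / 2.769e+08) m/s ≈ 1.681e+06 m/s = 1681 km/s.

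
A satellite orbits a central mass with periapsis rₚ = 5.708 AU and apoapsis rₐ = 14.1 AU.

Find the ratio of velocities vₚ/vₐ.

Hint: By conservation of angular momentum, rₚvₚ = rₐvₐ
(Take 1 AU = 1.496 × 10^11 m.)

Convert to SI: rₚ = 5.708 AU = 8.53917e+11 m; rₐ = 14.1 AU = 2.10936e+12 m.
Conservation of angular momentum gives rₚvₚ = rₐvₐ, so vₚ/vₐ = rₐ/rₚ.
vₚ/vₐ = 2.10936e+12 / 8.53917e+11 ≈ 2.47.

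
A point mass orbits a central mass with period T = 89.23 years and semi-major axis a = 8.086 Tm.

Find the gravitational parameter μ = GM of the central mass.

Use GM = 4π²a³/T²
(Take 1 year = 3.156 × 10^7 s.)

Convert to SI: T = 89.23 years = 2.8161e+09 s; a = 8.086 Tm = 8.086e+12 m.
GM = 4π² · a³ / T².
GM = 4π² · (8.086e+12)³ / (2.8161e+09)² m³/s² ≈ 2.632e+21 m³/s² = 2.632 × 10^21 m³/s².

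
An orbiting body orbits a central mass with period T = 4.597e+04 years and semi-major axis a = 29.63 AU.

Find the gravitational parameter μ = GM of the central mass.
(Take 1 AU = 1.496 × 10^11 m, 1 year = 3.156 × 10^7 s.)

Convert to SI: T = 4.597e+04 years = 1.45081e+12 s; a = 29.63 AU = 4.43265e+12 m.
GM = 4π² · a³ / T².
GM = 4π² · (4.43265e+12)³ / (1.45081e+12)² m³/s² ≈ 1.634e+15 m³/s² = 1.634 × 10^15 m³/s².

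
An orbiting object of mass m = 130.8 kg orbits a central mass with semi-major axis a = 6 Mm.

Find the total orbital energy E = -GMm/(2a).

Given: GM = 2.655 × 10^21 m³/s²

Convert to SI: a = 6 Mm = 6e+06 m.
E = −GMm / (2a).
E = −2.655e+21 · 130.8 / (2 · 6e+06) J ≈ -2.894e+16 J = -28.94 PJ.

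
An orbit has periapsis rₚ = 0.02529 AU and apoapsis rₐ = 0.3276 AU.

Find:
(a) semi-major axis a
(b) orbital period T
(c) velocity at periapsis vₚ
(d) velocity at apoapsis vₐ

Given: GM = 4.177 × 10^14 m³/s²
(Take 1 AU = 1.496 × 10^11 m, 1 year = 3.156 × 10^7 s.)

Convert to SI: rₚ = 0.02529 AU = 3.78338e+09 m; rₐ = 0.3276 AU = 4.9009e+10 m.
(a) a = (rₚ + rₐ)/2 = (3.78338e+09 + 4.9009e+10)/2 ≈ 2.64e+10 m
(b) With a = (rₚ + rₐ)/2 = 2.63962e+10 m, T = 2π √(a³/GM) = 2π √((2.63962e+10)³/4.177e+14) s ≈ 1.318e+09 s
(c) With a = (rₚ + rₐ)/2 = 2.63962e+10 m, vₚ = √(GM (2/rₚ − 1/a)) = √(4.177e+14 · (2/3.78338e+09 − 1/2.63962e+10)) m/s ≈ 452.8 m/s
(d) With a = (rₚ + rₐ)/2 = 2.63962e+10 m, vₐ = √(GM (2/rₐ − 1/a)) = √(4.177e+14 · (2/4.9009e+10 − 1/2.63962e+10)) m/s ≈ 34.95 m/s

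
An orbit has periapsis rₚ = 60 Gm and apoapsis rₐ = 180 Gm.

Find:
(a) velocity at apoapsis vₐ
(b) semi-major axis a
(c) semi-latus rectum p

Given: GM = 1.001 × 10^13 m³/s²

Convert to SI: rₚ = 60 Gm = 6e+10 m; rₐ = 180 Gm = 1.8e+11 m.
(a) With a = (rₚ + rₐ)/2 = 1.2e+11 m, vₐ = √(GM (2/rₐ − 1/a)) = √(1.001e+13 · (2/1.8e+11 − 1/1.2e+11)) m/s ≈ 5.273 m/s
(b) a = (rₚ + rₐ)/2 = (6e+10 + 1.8e+11)/2 ≈ 1.2e+11 m
(c) From a = (rₚ + rₐ)/2 = 1.2e+11 m and e = (rₐ − rₚ)/(rₐ + rₚ) = 0.5, p = a(1 − e²) = 1.2e+11 · (1 − (0.5)²) ≈ 9e+10 m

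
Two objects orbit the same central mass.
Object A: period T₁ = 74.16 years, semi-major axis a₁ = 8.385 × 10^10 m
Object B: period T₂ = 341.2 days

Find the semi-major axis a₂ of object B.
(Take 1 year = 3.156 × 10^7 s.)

Convert to SI: T₁ = 74.16 years = 2.34049e+09 s; T₂ = 341.2 days = 2.94797e+07 s.
Kepler's third law: (T₁/T₂)² = (a₁/a₂)³ ⇒ a₂ = a₁ · (T₂/T₁)^(2/3).
T₂/T₁ = 2.94797e+07 / 2.34049e+09 = 0.0125955.
a₂ = 8.385e+10 · (0.0125955)^(2/3) m ≈ 4.539e+09 m = 4.539 × 10^9 m.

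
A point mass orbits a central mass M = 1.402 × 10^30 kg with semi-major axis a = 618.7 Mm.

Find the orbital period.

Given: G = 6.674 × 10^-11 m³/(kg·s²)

Convert to SI: a = 618.7 Mm = 6.187e+08 m.
GM = G · M = 6.674e-11 · 1.402e+30 = 9.35695e+19 m³/s².
Kepler's third law: T = 2π √(a³ / GM).
Substituting a = 6.187e+08 m and GM = 9.35695e+19 m³/s²:
T = 2π √((6.187e+08)³ / 9.35695e+19) s
T ≈ 9996 s = 2.777 hours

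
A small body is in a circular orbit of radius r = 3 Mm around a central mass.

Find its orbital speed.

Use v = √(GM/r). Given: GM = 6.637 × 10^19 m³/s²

Convert to SI: r = 3 Mm = 3e+06 m.
For a circular orbit, gravity supplies the centripetal force, so v = √(GM / r).
v = √(6.637e+19 / 3e+06) m/s ≈ 4.704e+06 m/s = 4704 km/s.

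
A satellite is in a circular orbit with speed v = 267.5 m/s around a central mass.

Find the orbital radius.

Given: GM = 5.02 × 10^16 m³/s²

For a circular orbit, v² = GM / r, so r = GM / v².
r = 5.02e+16 / (267.5)² m ≈ 7.015e+11 m = 701.5 Gm.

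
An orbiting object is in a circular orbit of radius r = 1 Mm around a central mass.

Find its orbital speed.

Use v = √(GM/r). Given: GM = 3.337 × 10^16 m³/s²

Convert to SI: r = 1 Mm = 1e+06 m.
For a circular orbit, gravity supplies the centripetal force, so v = √(GM / r).
v = √(3.337e+16 / 1e+06) m/s ≈ 1.827e+05 m/s = 182.7 km/s.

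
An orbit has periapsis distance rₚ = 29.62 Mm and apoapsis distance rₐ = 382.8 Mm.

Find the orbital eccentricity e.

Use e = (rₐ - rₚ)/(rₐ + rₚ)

Convert to SI: rₚ = 29.62 Mm = 2.962e+07 m; rₐ = 382.8 Mm = 3.828e+08 m.
e = (rₐ − rₚ) / (rₐ + rₚ).
e = (3.828e+08 − 2.962e+07) / (3.828e+08 + 2.962e+07) = 3.5318e+08 / 4.1242e+08 ≈ 0.8564.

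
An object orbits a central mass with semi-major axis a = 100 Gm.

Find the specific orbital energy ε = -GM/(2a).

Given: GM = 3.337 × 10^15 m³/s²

Convert to SI: a = 100 Gm = 1e+11 m.
ε = −GM / (2a).
ε = −3.337e+15 / (2 · 1e+11) J/kg ≈ -1.668e+04 J/kg = -16.68 kJ/kg.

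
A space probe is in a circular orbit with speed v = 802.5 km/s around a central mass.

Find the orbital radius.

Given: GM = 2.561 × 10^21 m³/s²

Convert to SI: v = 802.5 km/s = 802500 m/s.
For a circular orbit, v² = GM / r, so r = GM / v².
r = 2.561e+21 / (802500)² m ≈ 3.977e+09 m = 3.977 Gm.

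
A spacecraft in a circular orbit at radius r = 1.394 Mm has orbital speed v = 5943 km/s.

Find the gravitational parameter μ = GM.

Convert to SI: r = 1.394 Mm = 1.394e+06 m; v = 5943 km/s = 5.943e+06 m/s.
For a circular orbit v² = GM/r, so GM = v² · r.
GM = (5.943e+06)² · 1.394e+06 m³/s² ≈ 4.924e+19 m³/s² = 4.924 × 10^19 m³/s².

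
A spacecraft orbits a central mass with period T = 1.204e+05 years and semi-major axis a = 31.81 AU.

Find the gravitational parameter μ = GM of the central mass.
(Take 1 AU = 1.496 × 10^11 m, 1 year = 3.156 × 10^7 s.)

Convert to SI: T = 1.204e+05 years = 3.79982e+12 s; a = 31.81 AU = 4.75878e+12 m.
GM = 4π² · a³ / T².
GM = 4π² · (4.75878e+12)³ / (3.79982e+12)² m³/s² ≈ 2.947e+14 m³/s² = 2.947 × 10^14 m³/s².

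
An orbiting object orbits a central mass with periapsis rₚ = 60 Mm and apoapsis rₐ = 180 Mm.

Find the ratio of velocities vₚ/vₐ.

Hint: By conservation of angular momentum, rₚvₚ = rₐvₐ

Convert to SI: rₚ = 60 Mm = 6e+07 m; rₐ = 180 Mm = 1.8e+08 m.
Conservation of angular momentum gives rₚvₚ = rₐvₐ, so vₚ/vₐ = rₐ/rₚ.
vₚ/vₐ = 1.8e+08 / 6e+07 ≈ 3.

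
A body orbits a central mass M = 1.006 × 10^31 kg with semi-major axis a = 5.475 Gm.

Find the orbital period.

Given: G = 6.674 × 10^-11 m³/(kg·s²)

Convert to SI: a = 5.475 Gm = 5.475e+09 m.
GM = G · M = 6.674e-11 · 1.006e+31 = 6.71404e+20 m³/s².
Kepler's third law: T = 2π √(a³ / GM).
Substituting a = 5.475e+09 m and GM = 6.71404e+20 m³/s²:
T = 2π √((5.475e+09)³ / 6.71404e+20) s
T ≈ 9.823e+04 s = 1.137 days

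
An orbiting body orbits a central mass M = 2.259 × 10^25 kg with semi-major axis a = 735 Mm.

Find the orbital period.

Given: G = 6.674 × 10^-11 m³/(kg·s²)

Convert to SI: a = 735 Mm = 7.35e+08 m.
GM = G · M = 6.674e-11 · 2.259e+25 = 1.50766e+15 m³/s².
Kepler's third law: T = 2π √(a³ / GM).
Substituting a = 7.35e+08 m and GM = 1.50766e+15 m³/s²:
T = 2π √((7.35e+08)³ / 1.50766e+15) s
T ≈ 3.224e+06 s = 37.32 days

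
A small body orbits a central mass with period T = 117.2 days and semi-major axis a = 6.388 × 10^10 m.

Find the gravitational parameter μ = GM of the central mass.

Convert to SI: T = 117.2 days = 1.01261e+07 s.
GM = 4π² · a³ / T².
GM = 4π² · (6.388e+10)³ / (1.01261e+07)² m³/s² ≈ 1.004e+20 m³/s² = 1.004 × 10^20 m³/s².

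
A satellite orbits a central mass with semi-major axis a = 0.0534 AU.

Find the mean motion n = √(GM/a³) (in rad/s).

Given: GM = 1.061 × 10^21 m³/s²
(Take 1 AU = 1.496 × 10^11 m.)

Convert to SI: a = 0.0534 AU = 7.98864e+09 m.
n = √(GM / a³).
n = √(1.061e+21 / (7.98864e+09)³) rad/s ≈ 4.562e-05 rad/s.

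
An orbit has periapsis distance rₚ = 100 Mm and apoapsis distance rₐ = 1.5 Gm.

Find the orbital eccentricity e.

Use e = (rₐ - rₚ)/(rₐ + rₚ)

Convert to SI: rₚ = 100 Mm = 1e+08 m; rₐ = 1.5 Gm = 1.5e+09 m.
e = (rₐ − rₚ) / (rₐ + rₚ).
e = (1.5e+09 − 1e+08) / (1.5e+09 + 1e+08) = 1.4e+09 / 1.6e+09 ≈ 0.875.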